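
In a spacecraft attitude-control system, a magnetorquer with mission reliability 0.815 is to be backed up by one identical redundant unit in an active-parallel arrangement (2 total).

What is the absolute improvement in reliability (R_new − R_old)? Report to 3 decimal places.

0.151

R_before = 0.815
R_after = 1 − (1 − 0.815)^2 = 0.966
ΔR = 0.966 − 0.815 = 0.151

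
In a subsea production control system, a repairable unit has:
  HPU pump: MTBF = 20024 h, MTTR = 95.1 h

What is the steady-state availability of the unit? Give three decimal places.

0.995

A(HPU pump) = MTBF/(MTBF+MTTR) = 20024/(20024+95.1) = 0.995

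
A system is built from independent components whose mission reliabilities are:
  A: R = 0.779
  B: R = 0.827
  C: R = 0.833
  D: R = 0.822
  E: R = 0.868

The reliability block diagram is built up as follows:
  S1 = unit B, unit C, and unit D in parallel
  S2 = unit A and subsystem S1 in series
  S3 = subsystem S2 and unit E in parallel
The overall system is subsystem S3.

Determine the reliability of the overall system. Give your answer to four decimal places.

Parallel (B, C, and D): 1 − (1 − 0.827000)(1 − 0.833000)(1 − 0.822000) = 0.994857
Series (A and [0.994857]): 0.779000 × 0.994857 = 0.774994
Parallel ([0.774994] and E): 1 − (1 − 0.774994)(1 − 0.868000) = 0.9703

0.9703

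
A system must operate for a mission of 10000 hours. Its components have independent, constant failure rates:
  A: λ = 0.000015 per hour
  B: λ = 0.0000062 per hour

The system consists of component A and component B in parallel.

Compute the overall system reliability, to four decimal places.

0.9916

R(A) = exp(−0.000015 × 10000) = 0.860708
R(B) = exp(−0.0000062 × 10000) = 0.939883
Parallel (A and B): 1 − (1 − 0.860708)(1 − 0.939883) = 0.9916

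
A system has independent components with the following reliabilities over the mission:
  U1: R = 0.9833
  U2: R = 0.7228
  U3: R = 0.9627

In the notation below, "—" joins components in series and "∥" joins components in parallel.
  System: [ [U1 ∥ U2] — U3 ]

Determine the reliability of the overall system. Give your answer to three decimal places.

0.958

Parallel (U1 and U2): 1 − (1 − 0.98330)(1 − 0.72280) = 0.99537
Series ([0.99537] and U3): 0.99537 × 0.96270 = 0.958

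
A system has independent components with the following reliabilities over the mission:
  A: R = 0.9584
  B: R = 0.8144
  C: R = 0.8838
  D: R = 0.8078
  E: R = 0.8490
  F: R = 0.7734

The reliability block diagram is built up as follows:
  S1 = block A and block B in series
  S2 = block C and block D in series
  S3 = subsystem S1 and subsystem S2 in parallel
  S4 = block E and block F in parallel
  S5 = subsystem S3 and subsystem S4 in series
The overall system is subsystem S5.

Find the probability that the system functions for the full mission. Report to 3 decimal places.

Series (A and B): 0.95840 × 0.81440 = 0.78052
Series (C and D): 0.88380 × 0.80780 = 0.71393
Parallel ([0.78052] and [0.71393]): 1 − (1 − 0.78052)(1 − 0.71393) = 0.93721
Parallel (E and F): 1 − (1 − 0.84900)(1 − 0.77340) = 0.96578
Series ([0.93721] and [0.96578]): 0.93721 × 0.96578 = 0.905

0.905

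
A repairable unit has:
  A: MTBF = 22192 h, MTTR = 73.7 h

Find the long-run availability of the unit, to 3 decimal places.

A(A) = MTBF/(MTBF+MTTR) = 22192/(22192+73.7) = 0.997

0.997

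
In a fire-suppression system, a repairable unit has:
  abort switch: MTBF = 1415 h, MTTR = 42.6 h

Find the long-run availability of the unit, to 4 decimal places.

A(abort switch) = MTBF/(MTBF+MTTR) = 1415/(1415+42.6) = 0.9708

0.9708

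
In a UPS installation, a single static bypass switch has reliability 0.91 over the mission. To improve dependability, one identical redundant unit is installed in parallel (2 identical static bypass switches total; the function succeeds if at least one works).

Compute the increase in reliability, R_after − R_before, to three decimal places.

R_before = 0.91
R_after = 1 − (1 − 0.91)^2 = 0.992
ΔR = 0.992 − 0.91 = 0.082

0.082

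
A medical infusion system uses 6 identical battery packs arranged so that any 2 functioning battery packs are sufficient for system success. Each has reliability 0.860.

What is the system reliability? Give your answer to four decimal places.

R = Σ_{i=2}^{6} C(6,i) p^i (1−p)^{6−i} with p = 0.860
C(6,2)·0.860^2·0.140^4 = 0.004262
C(6,3)·0.860^3·0.140^3 = 0.034907
C(6,4)·0.860^4·0.140^2 = 0.160820
C(6,5)·0.860^5·0.140^1 = 0.395159
C(6,6)·0.860^6·0.140^0 = 0.404567
Sum = 0.9997

0.9997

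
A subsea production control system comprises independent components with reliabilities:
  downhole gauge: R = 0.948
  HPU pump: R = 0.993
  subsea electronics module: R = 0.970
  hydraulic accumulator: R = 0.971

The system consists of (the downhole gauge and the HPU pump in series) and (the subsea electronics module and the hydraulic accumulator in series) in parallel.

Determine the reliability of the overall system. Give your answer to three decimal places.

0.997

Series (downhole gauge and HPU pump): 0.94800 × 0.99300 = 0.94136
Series (subsea electronics module and hydraulic accumulator): 0.97000 × 0.97100 = 0.94187
Parallel ([0.94136] and [0.94187]): 1 − (1 − 0.94136)(1 − 0.94187) = 0.997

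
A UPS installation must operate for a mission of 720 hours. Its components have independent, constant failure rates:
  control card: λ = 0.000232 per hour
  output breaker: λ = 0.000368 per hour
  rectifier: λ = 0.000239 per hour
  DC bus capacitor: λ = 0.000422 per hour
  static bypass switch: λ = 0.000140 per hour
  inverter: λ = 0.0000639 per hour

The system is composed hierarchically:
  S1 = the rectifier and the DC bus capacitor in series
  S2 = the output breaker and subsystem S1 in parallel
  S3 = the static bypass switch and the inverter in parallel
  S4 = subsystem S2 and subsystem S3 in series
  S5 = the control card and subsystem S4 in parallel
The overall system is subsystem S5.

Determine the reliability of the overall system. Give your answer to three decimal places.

0.986

R(control card) = exp(−0.000232 × 720) = 0.84617
R(output breaker) = exp(−0.000368 × 720) = 0.76724
R(rectifier) = exp(−0.000239 × 720) = 0.84191
R(DC bus capacitor) = exp(−0.000422 × 720) = 0.73798
R(static bypass switch) = exp(−0.000140 × 720) = 0.90411
R(inverter) = exp(−0.0000639 × 720) = 0.95503
Series (rectifier and DC bus capacitor): 0.84191 × 0.73798 = 0.62131
Parallel (output breaker and [0.62131]): 1 − (1 − 0.76724)(1 − 0.62131) = 0.91186
Parallel (static bypass switch and inverter): 1 − (1 − 0.90411)(1 − 0.95503) = 0.99569
Series ([0.91186] and [0.99569]): 0.91186 × 0.99569 = 0.90793
Parallel (control card and [0.90793]): 1 − (1 − 0.84617)(1 − 0.90793) = 0.986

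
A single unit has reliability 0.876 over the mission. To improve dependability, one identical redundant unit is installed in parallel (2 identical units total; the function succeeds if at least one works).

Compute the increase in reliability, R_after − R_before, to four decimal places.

R_before = 0.876
R_after = 1 − (1 − 0.876)^2 = 0.9846
ΔR = 0.9846 − 0.876 = 0.1086

0.1086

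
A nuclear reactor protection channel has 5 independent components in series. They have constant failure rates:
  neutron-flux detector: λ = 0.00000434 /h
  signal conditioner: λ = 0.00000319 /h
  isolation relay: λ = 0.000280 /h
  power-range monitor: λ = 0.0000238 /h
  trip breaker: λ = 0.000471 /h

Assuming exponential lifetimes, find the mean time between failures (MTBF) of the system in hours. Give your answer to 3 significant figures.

Series of exponential components: λ_sys = Σ λ_i
λ_sys = 0.00000434 + 0.00000319 + 0.000280 + 0.0000238 + 0.000471 = 7.8233e-04 /h
MTBF = 1 / λ_sys = 1280 h

1280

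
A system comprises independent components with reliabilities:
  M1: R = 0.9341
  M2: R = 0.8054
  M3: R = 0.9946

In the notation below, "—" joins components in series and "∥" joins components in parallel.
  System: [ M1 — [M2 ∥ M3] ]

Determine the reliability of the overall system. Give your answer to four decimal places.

Parallel (M2 and M3): 1 − (1 − 0.805400)(1 − 0.994600) = 0.998949
Series (M1 and [0.998949]): 0.934100 × 0.998949 = 0.9331

0.9331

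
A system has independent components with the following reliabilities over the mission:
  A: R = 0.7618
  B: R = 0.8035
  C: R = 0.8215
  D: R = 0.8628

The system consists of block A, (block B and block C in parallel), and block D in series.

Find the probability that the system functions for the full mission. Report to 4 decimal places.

0.6342

Parallel (B and C): 1 − (1 − 0.803500)(1 − 0.821500) = 0.964925
Series (A, [0.964925], and D): 0.761800 × 0.964925 × 0.862800 = 0.6342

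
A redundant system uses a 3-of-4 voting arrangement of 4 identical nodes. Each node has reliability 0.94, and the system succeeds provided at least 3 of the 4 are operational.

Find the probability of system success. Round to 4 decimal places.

R = Σ_{i=3}^{4} C(4,i) p^i (1−p)^{4−i} with p = 0.94
C(4,3)·0.94^3·0.06^1 = 0.199340
C(4,4)·0.94^4·0.06^0 = 0.780749
Sum = 0.9801

0.9801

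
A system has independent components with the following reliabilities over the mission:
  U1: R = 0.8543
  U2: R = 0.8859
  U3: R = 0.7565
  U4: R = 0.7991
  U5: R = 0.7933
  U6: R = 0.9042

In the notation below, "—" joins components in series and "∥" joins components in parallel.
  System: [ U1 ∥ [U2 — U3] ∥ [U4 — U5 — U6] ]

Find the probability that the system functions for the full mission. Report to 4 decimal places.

0.9795

Series (U2 and U3): 0.885900 × 0.756500 = 0.670183
Series (U4, U5, and U6): 0.799100 × 0.793300 × 0.904200 = 0.573196
Parallel (U1, [0.670183], and [0.573196]): 1 − (1 − 0.854300)(1 − 0.670183)(1 − 0.573196) = 0.9795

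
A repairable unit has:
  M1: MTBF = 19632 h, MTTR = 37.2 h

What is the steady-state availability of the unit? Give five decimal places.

A(M1) = MTBF/(MTBF+MTTR) = 19632/(19632+37.2) = 0.99811

0.99811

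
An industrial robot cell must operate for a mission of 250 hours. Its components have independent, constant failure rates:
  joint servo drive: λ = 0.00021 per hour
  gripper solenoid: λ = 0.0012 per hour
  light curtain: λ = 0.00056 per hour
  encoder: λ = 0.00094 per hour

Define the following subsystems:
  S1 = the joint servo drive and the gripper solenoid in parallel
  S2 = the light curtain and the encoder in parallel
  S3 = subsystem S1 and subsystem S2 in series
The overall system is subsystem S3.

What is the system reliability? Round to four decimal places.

R(joint servo drive) = exp(−0.00021 × 250) = 0.948854
R(gripper solenoid) = exp(−0.0012 × 250) = 0.740818
R(light curtain) = exp(−0.00056 × 250) = 0.869358
R(encoder) = exp(−0.00094 × 250) = 0.790571
Parallel (joint servo drive and gripper solenoid): 1 − (1 − 0.948854)(1 − 0.740818) = 0.986744
Parallel (light curtain and encoder): 1 − (1 − 0.869358)(1 − 0.790571) = 0.972640
Series ([0.986744] and [0.972640]): 0.986744 × 0.972640 = 0.9597

0.9597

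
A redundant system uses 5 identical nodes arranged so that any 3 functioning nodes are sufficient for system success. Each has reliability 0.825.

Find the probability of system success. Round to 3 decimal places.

R = Σ_{i=3}^{5} C(5,i) p^i (1−p)^{5−i} with p = 0.825
C(5,3)·0.825^3·0.175^2 = 0.17196
C(5,4)·0.825^4·0.175^1 = 0.40534
C(5,5)·0.825^5·0.175^0 = 0.38218
Sum = 0.959

0.959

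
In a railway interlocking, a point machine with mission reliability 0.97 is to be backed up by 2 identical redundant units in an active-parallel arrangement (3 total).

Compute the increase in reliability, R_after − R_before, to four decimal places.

R_before = 0.97
R_after = 1 − (1 − 0.97)^3 = 1.0000
ΔR = 1.0000 − 0.97 = 0.0300

0.0300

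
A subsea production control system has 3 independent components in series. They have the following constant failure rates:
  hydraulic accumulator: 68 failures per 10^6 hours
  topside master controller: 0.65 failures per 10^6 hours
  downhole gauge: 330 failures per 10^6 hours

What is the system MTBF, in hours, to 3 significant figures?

Series of exponential components: λ_sys = Σ λ_i
λ_sys = 0.000068 + 0.00000065 + 0.00033 = 3.9865e-04 /h
MTBF = 1 / λ_sys = 2510 h

2510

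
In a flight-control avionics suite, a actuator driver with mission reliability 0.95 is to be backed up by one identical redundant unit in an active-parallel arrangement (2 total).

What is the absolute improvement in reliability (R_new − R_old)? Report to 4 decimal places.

R_before = 0.95
R_after = 1 − (1 − 0.95)^2 = 0.9975
ΔR = 0.9975 − 0.95 = 0.0475

0.0475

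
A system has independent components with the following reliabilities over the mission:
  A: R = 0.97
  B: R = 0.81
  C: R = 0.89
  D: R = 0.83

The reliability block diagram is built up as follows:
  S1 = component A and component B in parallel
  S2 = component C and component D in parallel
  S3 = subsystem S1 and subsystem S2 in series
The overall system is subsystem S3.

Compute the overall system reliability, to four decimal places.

0.9757

Parallel (A and B): 1 − (1 − 0.970000)(1 − 0.810000) = 0.994300
Parallel (C and D): 1 − (1 − 0.890000)(1 − 0.830000) = 0.981300
Series ([0.994300] and [0.981300]): 0.994300 × 0.981300 = 0.9757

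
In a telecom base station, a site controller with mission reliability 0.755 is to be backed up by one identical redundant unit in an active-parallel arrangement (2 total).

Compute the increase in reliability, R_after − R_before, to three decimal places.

0.185

R_before = 0.755
R_after = 1 − (1 − 0.755)^2 = 0.940
ΔR = 0.940 − 0.755 = 0.185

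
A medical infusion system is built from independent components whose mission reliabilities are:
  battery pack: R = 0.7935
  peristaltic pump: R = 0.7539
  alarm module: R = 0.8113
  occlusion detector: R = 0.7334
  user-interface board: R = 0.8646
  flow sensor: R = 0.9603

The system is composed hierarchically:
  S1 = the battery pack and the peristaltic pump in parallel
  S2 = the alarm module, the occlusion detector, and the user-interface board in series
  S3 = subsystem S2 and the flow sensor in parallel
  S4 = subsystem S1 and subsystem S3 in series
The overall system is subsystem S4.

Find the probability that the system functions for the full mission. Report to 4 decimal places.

Parallel (battery pack and peristaltic pump): 1 − (1 − 0.793500)(1 − 0.753900) = 0.949180
Series (alarm module, occlusion detector, and user-interface board): 0.811300 × 0.733400 × 0.864600 = 0.514443
Parallel ([0.514443] and flow sensor): 1 − (1 − 0.514443)(1 − 0.960300) = 0.980723
Series ([0.949180] and [0.980723]): 0.949180 × 0.980723 = 0.9309

0.9309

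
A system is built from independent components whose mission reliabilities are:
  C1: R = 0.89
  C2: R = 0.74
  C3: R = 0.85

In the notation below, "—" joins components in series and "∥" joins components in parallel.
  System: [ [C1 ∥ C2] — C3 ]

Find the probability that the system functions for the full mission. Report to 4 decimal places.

Parallel (C1 and C2): 1 − (1 − 0.890000)(1 − 0.740000) = 0.971400
Series ([0.971400] and C3): 0.971400 × 0.850000 = 0.8257

0.8257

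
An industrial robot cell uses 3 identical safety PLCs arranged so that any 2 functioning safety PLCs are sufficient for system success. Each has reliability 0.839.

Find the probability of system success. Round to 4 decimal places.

0.9306

R = Σ_{i=2}^{3} C(3,i) p^i (1−p)^{3−i} with p = 0.839
C(3,2)·0.839^2·0.161^1 = 0.339994
C(3,3)·0.839^3·0.161^0 = 0.590590
Sum = 0.9306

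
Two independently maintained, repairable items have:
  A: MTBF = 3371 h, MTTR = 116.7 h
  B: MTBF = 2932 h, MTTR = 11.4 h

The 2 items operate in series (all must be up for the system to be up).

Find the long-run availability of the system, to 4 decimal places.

0.9628

A(A) = MTBF/(MTBF+MTTR) = 3371/(3371+116.7) = 0.966540
A(B) = MTBF/(MTBF+MTTR) = 2932/(2932+11.4) = 0.996127
Series availability: 0.966540 × 0.996127 = 0.9628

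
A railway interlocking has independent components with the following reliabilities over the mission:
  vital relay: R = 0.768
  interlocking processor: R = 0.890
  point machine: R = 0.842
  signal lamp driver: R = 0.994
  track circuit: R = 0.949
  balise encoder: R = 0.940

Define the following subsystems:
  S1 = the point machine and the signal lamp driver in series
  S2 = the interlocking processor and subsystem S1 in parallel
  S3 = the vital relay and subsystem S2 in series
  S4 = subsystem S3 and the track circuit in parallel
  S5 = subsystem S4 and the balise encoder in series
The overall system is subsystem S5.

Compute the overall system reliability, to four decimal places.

0.9282

Series (point machine and signal lamp driver): 0.842000 × 0.994000 = 0.836948
Parallel (interlocking processor and [0.836948]): 1 − (1 − 0.890000)(1 − 0.836948) = 0.982064
Series (vital relay and [0.982064]): 0.768000 × 0.982064 = 0.754225
Parallel ([0.754225] and track circuit): 1 − (1 − 0.754225)(1 − 0.949000) = 0.987465
Series ([0.987465] and balise encoder): 0.987465 × 0.940000 = 0.9282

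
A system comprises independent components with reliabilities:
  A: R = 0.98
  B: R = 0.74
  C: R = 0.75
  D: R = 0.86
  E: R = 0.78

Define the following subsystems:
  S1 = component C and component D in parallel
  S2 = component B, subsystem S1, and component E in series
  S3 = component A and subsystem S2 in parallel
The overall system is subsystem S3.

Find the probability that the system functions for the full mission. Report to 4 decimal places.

Parallel (C and D): 1 − (1 − 0.750000)(1 − 0.860000) = 0.965000
Series (B, [0.965000], and E): 0.740000 × 0.965000 × 0.780000 = 0.556998
Parallel (A and [0.556998]): 1 − (1 − 0.980000)(1 − 0.556998) = 0.9911

0.9911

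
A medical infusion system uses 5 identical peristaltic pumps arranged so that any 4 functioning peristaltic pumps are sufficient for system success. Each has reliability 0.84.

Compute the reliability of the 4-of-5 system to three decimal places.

R = Σ_{i=4}^{5} C(5,i) p^i (1−p)^{5−i} with p = 0.84
C(5,4)·0.84^4·0.16^1 = 0.39830
C(5,5)·0.84^5·0.16^0 = 0.41821
Sum = 0.817

0.817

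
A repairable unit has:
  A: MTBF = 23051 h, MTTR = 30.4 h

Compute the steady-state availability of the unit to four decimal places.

A(A) = MTBF/(MTBF+MTTR) = 23051/(23051+30.4) = 0.9987

0.9987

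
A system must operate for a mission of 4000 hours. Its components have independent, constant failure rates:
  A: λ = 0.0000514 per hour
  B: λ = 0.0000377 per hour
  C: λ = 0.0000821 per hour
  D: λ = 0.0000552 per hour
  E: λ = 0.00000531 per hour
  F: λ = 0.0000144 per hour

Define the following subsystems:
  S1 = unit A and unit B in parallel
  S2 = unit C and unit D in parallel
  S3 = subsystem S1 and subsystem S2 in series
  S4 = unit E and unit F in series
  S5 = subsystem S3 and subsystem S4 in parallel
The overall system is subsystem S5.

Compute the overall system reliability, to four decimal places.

R(A) = exp(−0.0000514 × 4000) = 0.814159
R(B) = exp(−0.0000377 × 4000) = 0.860020
R(C) = exp(−0.0000821 × 4000) = 0.720075
R(D) = exp(−0.0000552 × 4000) = 0.801877
R(E) = exp(−0.00000531 × 4000) = 0.978984
R(F) = exp(−0.0000144 × 4000) = 0.944027
Parallel (A and B): 1 − (1 − 0.814159)(1 − 0.860020) = 0.973986
Parallel (C and D): 1 − (1 − 0.720075)(1 − 0.801877) = 0.944540
Series ([0.973986] and [0.944540]): 0.973986 × 0.944540 = 0.919969
Series (E and F): 0.978984 × 0.944027 = 0.924187
Parallel ([0.919969] and [0.924187]): 1 − (1 − 0.919969)(1 − 0.924187) = 0.9939

0.9939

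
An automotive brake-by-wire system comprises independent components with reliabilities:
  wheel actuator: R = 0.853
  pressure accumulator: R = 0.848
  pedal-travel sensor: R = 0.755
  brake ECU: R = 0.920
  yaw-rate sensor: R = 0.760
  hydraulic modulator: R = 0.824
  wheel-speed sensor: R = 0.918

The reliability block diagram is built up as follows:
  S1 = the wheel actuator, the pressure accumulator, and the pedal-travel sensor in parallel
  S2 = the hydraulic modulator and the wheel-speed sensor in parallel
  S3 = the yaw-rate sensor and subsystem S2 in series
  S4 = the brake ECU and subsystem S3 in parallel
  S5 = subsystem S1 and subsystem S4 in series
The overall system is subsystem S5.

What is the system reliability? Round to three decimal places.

Parallel (wheel actuator, pressure accumulator, and pedal-travel sensor): 1 − (1 − 0.85300)(1 − 0.84800)(1 − 0.75500) = 0.99453
Parallel (hydraulic modulator and wheel-speed sensor): 1 − (1 − 0.82400)(1 − 0.91800) = 0.98557
Series (yaw-rate sensor and [0.98557]): 0.76000 × 0.98557 = 0.74903
Parallel (brake ECU and [0.74903]): 1 − (1 − 0.92000)(1 − 0.74903) = 0.97992
Series ([0.99453] and [0.97992]): 0.99453 × 0.97992 = 0.975

0.975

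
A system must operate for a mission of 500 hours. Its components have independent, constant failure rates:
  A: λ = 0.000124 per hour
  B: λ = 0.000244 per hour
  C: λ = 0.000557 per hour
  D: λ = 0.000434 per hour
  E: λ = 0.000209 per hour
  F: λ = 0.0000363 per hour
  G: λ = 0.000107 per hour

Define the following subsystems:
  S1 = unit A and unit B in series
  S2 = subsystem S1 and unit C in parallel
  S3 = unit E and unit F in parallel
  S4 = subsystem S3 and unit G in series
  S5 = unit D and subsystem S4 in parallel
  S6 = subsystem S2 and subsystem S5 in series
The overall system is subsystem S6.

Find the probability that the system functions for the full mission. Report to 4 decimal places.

0.9491

R(A) = exp(−0.000124 × 500) = 0.939883
R(B) = exp(−0.000244 × 500) = 0.885148
R(C) = exp(−0.000557 × 500) = 0.756918
R(D) = exp(−0.000434 × 500) = 0.804930
R(E) = exp(−0.000209 × 500) = 0.900775
R(F) = exp(−0.0000363 × 500) = 0.982014
R(G) = exp(−0.000107 × 500) = 0.947906
Series (A and B): 0.939883 × 0.885148 = 0.831936
Parallel ([0.831936] and C): 1 − (1 − 0.831936)(1 − 0.756918) = 0.959147
Parallel (E and F): 1 − (1 − 0.900775)(1 − 0.982014) = 0.998215
Series ([0.998215] and G): 0.998215 × 0.947906 = 0.946214
Parallel (D and [0.946214]): 1 − (1 − 0.804930)(1 − 0.946214) = 0.989508
Series ([0.959147] and [0.989508]): 0.959147 × 0.989508 = 0.9491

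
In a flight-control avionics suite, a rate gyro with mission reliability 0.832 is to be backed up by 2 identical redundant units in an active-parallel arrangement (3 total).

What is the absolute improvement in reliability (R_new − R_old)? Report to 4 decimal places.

0.1633

R_before = 0.832
R_after = 1 − (1 − 0.832)^3 = 0.9953
ΔR = 0.9953 − 0.832 = 0.1633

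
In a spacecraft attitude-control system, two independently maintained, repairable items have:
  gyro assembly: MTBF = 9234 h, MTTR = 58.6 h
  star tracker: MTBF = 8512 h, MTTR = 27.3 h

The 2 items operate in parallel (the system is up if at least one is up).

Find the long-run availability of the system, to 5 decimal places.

A(gyro assembly) = MTBF/(MTBF+MTTR) = 9234/(9234+58.6) = 0.993694
A(star tracker) = MTBF/(MTBF+MTTR) = 8512/(8512+27.3) = 0.996803
Parallel availability: 1 − (1 − 0.993694)(1 − 0.996803) = 0.99998

0.99998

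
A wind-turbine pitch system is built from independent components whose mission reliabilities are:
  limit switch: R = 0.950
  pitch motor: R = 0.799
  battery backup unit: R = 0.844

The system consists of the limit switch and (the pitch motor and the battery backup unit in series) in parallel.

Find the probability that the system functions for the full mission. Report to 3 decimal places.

0.984

Series (pitch motor and battery backup unit): 0.79900 × 0.84400 = 0.67436
Parallel (limit switch and [0.67436]): 1 − (1 − 0.95000)(1 − 0.67436) = 0.984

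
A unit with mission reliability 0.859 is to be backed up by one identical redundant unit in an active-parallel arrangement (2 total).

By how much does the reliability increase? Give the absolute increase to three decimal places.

R_before = 0.859
R_after = 1 − (1 − 0.859)^2 = 0.980
ΔR = 0.980 − 0.859 = 0.121

0.121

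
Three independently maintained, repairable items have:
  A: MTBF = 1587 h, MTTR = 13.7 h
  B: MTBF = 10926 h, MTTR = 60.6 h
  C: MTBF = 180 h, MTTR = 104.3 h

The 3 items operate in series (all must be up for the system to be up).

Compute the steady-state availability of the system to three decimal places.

A(A) = MTBF/(MTBF+MTTR) = 1587/(1587+13.7) = 0.991441
A(B) = MTBF/(MTBF+MTTR) = 10926/(10926+60.6) = 0.994484
A(C) = MTBF/(MTBF+MTTR) = 180/(180+104.3) = 0.633134
Series availability: 0.991441 × 0.994484 × 0.633134 = 0.624

0.624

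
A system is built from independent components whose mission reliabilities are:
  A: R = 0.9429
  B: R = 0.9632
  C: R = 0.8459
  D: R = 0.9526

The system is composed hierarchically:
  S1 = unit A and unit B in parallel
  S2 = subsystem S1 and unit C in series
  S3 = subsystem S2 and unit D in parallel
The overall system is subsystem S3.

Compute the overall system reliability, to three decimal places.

0.993

Parallel (A and B): 1 − (1 − 0.94290)(1 − 0.96320) = 0.99790
Series ([0.99790] and C): 0.99790 × 0.84590 = 0.84412
Parallel ([0.84412] and D): 1 − (1 − 0.84412)(1 − 0.95260) = 0.993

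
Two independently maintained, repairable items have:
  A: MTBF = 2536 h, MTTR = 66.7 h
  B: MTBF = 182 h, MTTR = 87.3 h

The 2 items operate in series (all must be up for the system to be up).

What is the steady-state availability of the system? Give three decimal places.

A(A) = MTBF/(MTBF+MTTR) = 2536/(2536+66.7) = 0.974373
A(B) = MTBF/(MTBF+MTTR) = 182/(182+87.3) = 0.675826
Series availability: 0.974373 × 0.675826 = 0.659

0.659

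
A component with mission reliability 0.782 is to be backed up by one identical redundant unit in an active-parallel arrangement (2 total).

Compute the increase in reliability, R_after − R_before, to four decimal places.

0.1705

R_before = 0.782
R_after = 1 − (1 − 0.782)^2 = 0.9525
ΔR = 0.9525 − 0.782 = 0.1705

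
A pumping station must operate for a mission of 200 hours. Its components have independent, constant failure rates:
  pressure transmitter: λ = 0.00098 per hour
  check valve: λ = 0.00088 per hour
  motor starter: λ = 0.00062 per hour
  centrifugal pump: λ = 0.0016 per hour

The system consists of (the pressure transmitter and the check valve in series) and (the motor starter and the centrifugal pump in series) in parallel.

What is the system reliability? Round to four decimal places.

R(pressure transmitter) = exp(−0.00098 × 200) = 0.822012
R(check valve) = exp(−0.00088 × 200) = 0.838618
R(motor starter) = exp(−0.00062 × 200) = 0.883380
R(centrifugal pump) = exp(−0.0016 × 200) = 0.726149
Series (pressure transmitter and check valve): 0.822012 × 0.838618 = 0.689354
Series (motor starter and centrifugal pump): 0.883380 × 0.726149 = 0.641466
Parallel ([0.689354] and [0.641466]): 1 − (1 − 0.689354)(1 − 0.641466) = 0.8886

0.8886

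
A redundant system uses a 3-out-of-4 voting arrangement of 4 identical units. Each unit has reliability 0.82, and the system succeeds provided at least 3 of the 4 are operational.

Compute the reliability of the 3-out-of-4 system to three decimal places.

0.849

R = Σ_{i=3}^{4} C(4,i) p^i (1−p)^{4−i} with p = 0.82
C(4,3)·0.82^3·0.18^1 = 0.39698
C(4,4)·0.82^4·0.18^0 = 0.45212
Sum = 0.849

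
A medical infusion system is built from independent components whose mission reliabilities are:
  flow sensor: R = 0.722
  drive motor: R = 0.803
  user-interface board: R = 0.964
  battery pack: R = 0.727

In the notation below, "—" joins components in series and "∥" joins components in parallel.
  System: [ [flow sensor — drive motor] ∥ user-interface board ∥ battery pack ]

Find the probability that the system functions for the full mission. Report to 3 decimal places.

0.996

Series (flow sensor and drive motor): 0.72200 × 0.80300 = 0.57977
Parallel ([0.57977], user-interface board, and battery pack): 1 − (1 − 0.57977)(1 − 0.96400)(1 − 0.72700) = 0.996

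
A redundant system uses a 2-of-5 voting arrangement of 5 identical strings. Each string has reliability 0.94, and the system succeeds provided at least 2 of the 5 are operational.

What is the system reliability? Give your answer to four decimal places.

0.9999

R = Σ_{i=2}^{5} C(5,i) p^i (1−p)^{5−i} with p = 0.94
C(5,2)·0.94^2·0.06^3 = 0.001909
C(5,3)·0.94^3·0.06^2 = 0.029901
C(5,4)·0.94^4·0.06^1 = 0.234225
C(5,5)·0.94^5·0.06^0 = 0.733904
Sum = 0.9999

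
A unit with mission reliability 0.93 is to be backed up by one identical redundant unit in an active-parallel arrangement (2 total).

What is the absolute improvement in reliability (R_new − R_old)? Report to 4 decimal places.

R_before = 0.93
R_after = 1 − (1 − 0.93)^2 = 0.9951
ΔR = 0.9951 − 0.93 = 0.0651

0.0651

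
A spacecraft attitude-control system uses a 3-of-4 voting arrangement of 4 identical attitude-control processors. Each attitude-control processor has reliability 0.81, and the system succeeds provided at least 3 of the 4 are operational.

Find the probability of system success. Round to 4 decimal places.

R = Σ_{i=3}^{4} C(4,i) p^i (1−p)^{4−i} with p = 0.81
C(4,3)·0.81^3·0.19^1 = 0.403895
C(4,4)·0.81^4·0.19^0 = 0.430467
Sum = 0.8344

0.8344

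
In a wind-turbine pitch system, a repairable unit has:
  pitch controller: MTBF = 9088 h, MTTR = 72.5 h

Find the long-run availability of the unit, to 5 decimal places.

A(pitch controller) = MTBF/(MTBF+MTTR) = 9088/(9088+72.5) = 0.99209

0.99209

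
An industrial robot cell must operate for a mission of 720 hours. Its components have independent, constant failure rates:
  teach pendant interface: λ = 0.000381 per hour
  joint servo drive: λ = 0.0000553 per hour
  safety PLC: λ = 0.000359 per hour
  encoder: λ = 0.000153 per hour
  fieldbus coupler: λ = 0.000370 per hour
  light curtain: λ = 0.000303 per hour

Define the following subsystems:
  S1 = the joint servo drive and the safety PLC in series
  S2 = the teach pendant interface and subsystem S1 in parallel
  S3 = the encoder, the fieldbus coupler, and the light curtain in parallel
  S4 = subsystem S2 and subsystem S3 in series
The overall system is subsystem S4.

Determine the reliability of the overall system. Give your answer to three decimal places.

0.934

R(teach pendant interface) = exp(−0.000381 × 720) = 0.76009
R(joint servo drive) = exp(−0.0000553 × 720) = 0.96097
R(safety PLC) = exp(−0.000359 × 720) = 0.77222
R(encoder) = exp(−0.000153 × 720) = 0.89569
R(fieldbus coupler) = exp(−0.000370 × 720) = 0.76613
R(light curtain) = exp(−0.000303 × 720) = 0.80400
Series (joint servo drive and safety PLC): 0.96097 × 0.77222 = 0.74208
Parallel (teach pendant interface and [0.74208]): 1 − (1 − 0.76009)(1 − 0.74208) = 0.93812
Parallel (encoder, fieldbus coupler, and light curtain): 1 − (1 − 0.89569)(1 − 0.76613)(1 − 0.80400) = 0.99522
Series ([0.93812] and [0.99522]): 0.93812 × 0.99522 = 0.934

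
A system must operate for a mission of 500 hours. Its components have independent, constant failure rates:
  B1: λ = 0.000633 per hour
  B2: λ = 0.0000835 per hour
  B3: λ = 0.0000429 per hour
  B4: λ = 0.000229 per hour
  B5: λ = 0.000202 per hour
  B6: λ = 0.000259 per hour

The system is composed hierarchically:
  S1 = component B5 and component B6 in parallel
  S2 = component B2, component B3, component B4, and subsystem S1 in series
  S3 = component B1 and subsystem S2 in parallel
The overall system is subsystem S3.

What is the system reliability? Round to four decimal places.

0.9532

R(B1) = exp(−0.000633 × 500) = 0.728695
R(B2) = exp(−0.0000835 × 500) = 0.959110
R(B3) = exp(−0.0000429 × 500) = 0.978778
R(B4) = exp(−0.000229 × 500) = 0.891812
R(B5) = exp(−0.000202 × 500) = 0.903933
R(B6) = exp(−0.000259 × 500) = 0.878535
Parallel (B5 and B6): 1 − (1 − 0.903933)(1 − 0.878535) = 0.988331
Series (B2, B3, B4, and [0.988331]): 0.959110 × 0.978778 × 0.891812 × 0.988331 = 0.827424
Parallel (B1 and [0.827424]): 1 − (1 − 0.728695)(1 − 0.827424) = 0.9532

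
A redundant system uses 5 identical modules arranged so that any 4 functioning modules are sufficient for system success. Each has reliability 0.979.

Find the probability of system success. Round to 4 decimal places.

0.9958

R = Σ_{i=4}^{5} C(5,i) p^i (1−p)^{5−i} with p = 0.979
C(5,4)·0.979^4·0.021^1 = 0.096454
C(5,5)·0.979^5·0.021^0 = 0.899318
Sum = 0.9958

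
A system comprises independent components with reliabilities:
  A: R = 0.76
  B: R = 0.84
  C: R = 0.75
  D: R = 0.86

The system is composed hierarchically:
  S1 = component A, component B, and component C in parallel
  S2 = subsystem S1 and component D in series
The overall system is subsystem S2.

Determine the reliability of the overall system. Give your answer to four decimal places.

Parallel (A, B, and C): 1 − (1 − 0.760000)(1 − 0.840000)(1 − 0.750000) = 0.990400
Series ([0.990400] and D): 0.990400 × 0.860000 = 0.8517

0.8517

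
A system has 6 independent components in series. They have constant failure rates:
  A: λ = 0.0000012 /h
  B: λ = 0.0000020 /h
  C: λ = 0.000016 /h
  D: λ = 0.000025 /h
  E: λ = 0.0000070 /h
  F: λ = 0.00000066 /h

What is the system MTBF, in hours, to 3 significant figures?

Series of exponential components: λ_sys = Σ λ_i
λ_sys = 0.0000012 + 0.0000020 + 0.000016 + 0.000025 + 0.0000070 + 0.00000066 = 5.1860e-05 /h
MTBF = 1 / λ_sys = 19300 h

19300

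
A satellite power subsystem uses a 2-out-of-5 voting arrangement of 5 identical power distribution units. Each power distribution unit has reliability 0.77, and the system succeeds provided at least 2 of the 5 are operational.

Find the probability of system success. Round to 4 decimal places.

R = Σ_{i=2}^{5} C(5,i) p^i (1−p)^{5−i} with p = 0.77
C(5,2)·0.77^2·0.23^3 = 0.072138
C(5,3)·0.77^3·0.23^2 = 0.241506
C(5,4)·0.77^4·0.23^1 = 0.404260
C(5,5)·0.77^5·0.23^0 = 0.270678
Sum = 0.9886

0.9886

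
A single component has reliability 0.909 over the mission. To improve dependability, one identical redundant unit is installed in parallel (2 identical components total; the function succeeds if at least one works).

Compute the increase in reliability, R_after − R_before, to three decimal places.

R_before = 0.909
R_after = 1 − (1 − 0.909)^2 = 0.992
ΔR = 0.992 − 0.909 = 0.083

0.083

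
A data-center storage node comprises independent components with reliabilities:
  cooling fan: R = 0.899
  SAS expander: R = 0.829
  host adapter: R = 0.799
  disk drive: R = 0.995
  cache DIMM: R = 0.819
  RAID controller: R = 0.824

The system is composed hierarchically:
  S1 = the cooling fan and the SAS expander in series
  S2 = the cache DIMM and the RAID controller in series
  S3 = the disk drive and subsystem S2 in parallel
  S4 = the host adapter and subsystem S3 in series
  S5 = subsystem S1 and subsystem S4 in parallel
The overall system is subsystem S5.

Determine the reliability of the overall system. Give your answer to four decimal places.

Series (cooling fan and SAS expander): 0.899000 × 0.829000 = 0.745271
Series (cache DIMM and RAID controller): 0.819000 × 0.824000 = 0.674856
Parallel (disk drive and [0.674856]): 1 − (1 − 0.995000)(1 − 0.674856) = 0.998374
Series (host adapter and [0.998374]): 0.799000 × 0.998374 = 0.797701
Parallel ([0.745271] and [0.797701]): 1 − (1 − 0.745271)(1 − 0.797701) = 0.9485

0.9485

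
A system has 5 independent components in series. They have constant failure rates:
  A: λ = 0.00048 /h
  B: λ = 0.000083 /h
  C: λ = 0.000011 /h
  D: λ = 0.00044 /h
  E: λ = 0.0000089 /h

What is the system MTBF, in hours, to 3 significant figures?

978

Series of exponential components: λ_sys = Σ λ_i
λ_sys = 0.00048 + 0.000083 + 0.000011 + 0.00044 + 0.0000089 = 1.0229e-03 /h
MTBF = 1 / λ_sys = 978 h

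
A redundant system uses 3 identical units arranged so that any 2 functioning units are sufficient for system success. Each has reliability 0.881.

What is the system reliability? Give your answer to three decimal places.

0.961

R = Σ_{i=2}^{3} C(3,i) p^i (1−p)^{3−i} with p = 0.881
C(3,2)·0.881^2·0.119^1 = 0.27709
C(3,3)·0.881^3·0.119^0 = 0.68380
Sum = 0.961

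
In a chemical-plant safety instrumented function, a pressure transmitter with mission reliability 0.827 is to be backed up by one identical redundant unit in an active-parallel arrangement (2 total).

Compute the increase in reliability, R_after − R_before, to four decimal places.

R_before = 0.827
R_after = 1 − (1 − 0.827)^2 = 0.9701
ΔR = 0.9701 − 0.827 = 0.1431

0.1431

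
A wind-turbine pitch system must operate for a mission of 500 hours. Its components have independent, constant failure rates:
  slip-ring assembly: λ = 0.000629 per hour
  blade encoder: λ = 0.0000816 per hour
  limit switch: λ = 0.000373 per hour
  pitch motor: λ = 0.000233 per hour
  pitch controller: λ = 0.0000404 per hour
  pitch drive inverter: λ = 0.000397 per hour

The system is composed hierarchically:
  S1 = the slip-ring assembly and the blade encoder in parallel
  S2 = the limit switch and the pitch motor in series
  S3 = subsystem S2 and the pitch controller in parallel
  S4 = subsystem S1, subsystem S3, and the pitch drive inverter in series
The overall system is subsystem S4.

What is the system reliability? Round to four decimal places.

R(slip-ring assembly) = exp(−0.000629 × 500) = 0.730154
R(blade encoder) = exp(−0.0000816 × 500) = 0.960021
R(limit switch) = exp(−0.000373 × 500) = 0.829859
R(pitch motor) = exp(−0.000233 × 500) = 0.890030
R(pitch controller) = exp(−0.0000404 × 500) = 0.980003
R(pitch drive inverter) = exp(−0.000397 × 500) = 0.819960
Parallel (slip-ring assembly and blade encoder): 1 − (1 − 0.730154)(1 − 0.960021) = 0.989212
Series (limit switch and pitch motor): 0.829859 × 0.890030 = 0.738599
Parallel ([0.738599] and pitch controller): 1 − (1 − 0.738599)(1 − 0.980003) = 0.994773
Series ([0.989212], [0.994773], and pitch drive inverter): 0.989212 × 0.994773 × 0.819960 = 0.8069

0.8069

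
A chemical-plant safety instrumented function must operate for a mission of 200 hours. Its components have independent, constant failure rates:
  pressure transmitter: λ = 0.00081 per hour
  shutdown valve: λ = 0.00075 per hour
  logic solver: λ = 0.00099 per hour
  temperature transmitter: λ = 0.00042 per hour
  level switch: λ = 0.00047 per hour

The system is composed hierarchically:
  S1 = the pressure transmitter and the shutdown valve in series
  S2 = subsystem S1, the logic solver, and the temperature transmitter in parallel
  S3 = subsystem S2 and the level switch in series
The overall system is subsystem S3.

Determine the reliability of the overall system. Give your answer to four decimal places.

R(pressure transmitter) = exp(−0.00081 × 200) = 0.850441
R(shutdown valve) = exp(−0.00075 × 200) = 0.860708
R(logic solver) = exp(−0.00099 × 200) = 0.820370
R(temperature transmitter) = exp(−0.00042 × 200) = 0.919431
R(level switch) = exp(−0.00047 × 200) = 0.910283
Series (pressure transmitter and shutdown valve): 0.850441 × 0.860708 = 0.731981
Parallel ([0.731981], logic solver, and temperature transmitter): 1 − (1 − 0.731981)(1 − 0.820370)(1 − 0.919431) = 0.996121
Series ([0.996121] and level switch): 0.996121 × 0.910283 = 0.9068

0.9068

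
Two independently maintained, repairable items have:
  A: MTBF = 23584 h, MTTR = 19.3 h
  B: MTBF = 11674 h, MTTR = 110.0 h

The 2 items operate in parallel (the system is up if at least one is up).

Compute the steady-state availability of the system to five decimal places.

A(A) = MTBF/(MTBF+MTTR) = 23584/(23584+19.3) = 0.999182
A(B) = MTBF/(MTBF+MTTR) = 11674/(11674+110.0) = 0.990665
Parallel availability: 1 − (1 − 0.999182)(1 − 0.990665) = 0.99999

0.99999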